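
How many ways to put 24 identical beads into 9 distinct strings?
C(24+9-1, 9-1) = C(32, 8) = 10518300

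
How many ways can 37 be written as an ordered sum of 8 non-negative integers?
C(37+8-1, 8-1) = C(44, 7) = 38320568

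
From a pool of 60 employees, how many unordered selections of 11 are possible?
C(60,11) = 60!/(11!×49!) = 342700125300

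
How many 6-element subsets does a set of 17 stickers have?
C(17,6) = 17!/(6!×11!) = 12376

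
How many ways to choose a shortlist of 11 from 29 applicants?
C(29,11) = 29!/(11!×18!) = 34597290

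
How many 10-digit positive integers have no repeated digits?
First digit: 9 choices (nonzero). Then descending: 9 × 9 × 8 × 7 × 6 × 5 × 4 × 3 × 2 × 1 = 3265920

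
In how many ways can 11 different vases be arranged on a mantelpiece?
11! = 39916800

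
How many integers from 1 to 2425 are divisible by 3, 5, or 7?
⌊2425/3⌋+⌊2425/5⌋+⌊2425/7⌋ - ⌊2425/15⌋-⌊2425/21⌋-⌊2425/35⌋ + ⌊2425/105⌋ = 808+485+346 - 161-115-69 + 23 = 1317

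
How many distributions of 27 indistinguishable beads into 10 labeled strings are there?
C(27+10-1, 10-1) = C(36, 9) = 94143280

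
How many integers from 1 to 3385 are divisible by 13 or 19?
⌊3385/13⌋ + ⌊3385/19⌋ - ⌊3385/247⌋ = 260 + 178 - 13 = 425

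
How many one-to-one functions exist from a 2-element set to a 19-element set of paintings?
P(19,2) = 19!/(19-2)! = 342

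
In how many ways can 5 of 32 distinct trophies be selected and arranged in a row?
P(32,5) = 32!/(32-5)! = 24165120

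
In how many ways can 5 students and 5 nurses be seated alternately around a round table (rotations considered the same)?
Fix one of the students: (5-1)! ways for the remaining students, × 5! ways for the nurses = 24 × 120 = 2880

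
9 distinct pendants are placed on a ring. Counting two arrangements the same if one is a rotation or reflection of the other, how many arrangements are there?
(9-1)!/2 = 40320/2 = 20160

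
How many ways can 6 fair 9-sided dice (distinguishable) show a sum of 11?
Coefficient of x^11 in (x + x² + ... + x^9)^6. By inclusion-exclusion on dice exceeding 9: Σ_j (-1)^j C(6,j)·C(11-1-9j, 5) = C(6,0)·C(10,5) = 1·252 = 252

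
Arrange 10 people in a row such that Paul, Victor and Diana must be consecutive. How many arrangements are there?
Treat the 3 as one block: (10-3+1)! × 3! = 40320 × 6 = 241920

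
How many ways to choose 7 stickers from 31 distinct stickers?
C(31,7) = 31!/(7!×24!) = 2629575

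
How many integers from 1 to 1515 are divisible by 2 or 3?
⌊1515/2⌋ + ⌊1515/3⌋ - ⌊1515/6⌋ = 757 + 505 - 252 = 1010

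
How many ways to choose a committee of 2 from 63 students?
C(63,2) = 63!/(2!×61!) = 1953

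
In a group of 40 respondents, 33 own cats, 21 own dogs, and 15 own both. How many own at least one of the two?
|A∪B| = |A| + |B| - |A∩B| = 33 + 21 - 15 = 39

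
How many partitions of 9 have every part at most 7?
Let r_j(i) = number of partitions of i into parts ≤ j, for i = 0..9. r_1(i) = 1 for all i; r_j(i) = r_{j-1}(i) + r_j(i-j). Rows j = 2..7: ≤2: 1 1 2 2 3 3 4 4 5 5; ≤3: 1 1 2 3 4 5 7 8 10 12; ≤4: 1 1 2 3 5 6 9 11 15 18; ≤5: 1 1 2 3 5 7 10 13 18 23; ≤6: 1 1 2 3 5 7 11 14 20 26; ≤7: 1 1 2 3 5 7 11 15 21 28. r_7(9) = 28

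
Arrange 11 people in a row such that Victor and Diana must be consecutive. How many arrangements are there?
Treat the 2 as one block: (11-2+1)! × 2! = 3628800 × 2 = 7257600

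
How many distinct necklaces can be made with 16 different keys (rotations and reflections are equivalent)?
(16-1)!/2 = 1307674368000/2 = 653837184000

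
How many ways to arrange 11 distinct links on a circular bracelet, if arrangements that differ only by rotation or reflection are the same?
(11-1)!/2 = 3628800/2 = 1814400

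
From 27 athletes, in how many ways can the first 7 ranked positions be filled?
P(27,7) = 27!/(27-7)! = 4475671200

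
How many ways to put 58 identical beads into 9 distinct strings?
C(58+9-1, 9-1) = C(66, 8) = 5743572120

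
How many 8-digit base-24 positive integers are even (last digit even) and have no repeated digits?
Last∈{0,2,4,6,8,10,12,14,16,18,20,22}. Last=0: 1235591280. Last nonzero: 11×22×P(22,6) = 13000569120. Total = 14236160400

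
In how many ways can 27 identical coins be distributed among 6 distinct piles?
C(27+6-1, 6-1) = C(32, 5) = 201376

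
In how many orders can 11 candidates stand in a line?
11! = 39916800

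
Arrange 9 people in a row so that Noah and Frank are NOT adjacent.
Total - adjacent = 9! - (9-1)!×2 = 362880 - 80640 = 282240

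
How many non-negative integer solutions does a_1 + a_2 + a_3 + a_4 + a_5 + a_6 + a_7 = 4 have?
C(4+7-1, 7-1) = C(10, 6) = 210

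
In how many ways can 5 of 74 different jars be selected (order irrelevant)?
C(74,5) = 74!/(5!×69!) = 16108764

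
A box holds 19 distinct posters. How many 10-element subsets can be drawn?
C(19,10) = 19!/(10!×9!) = 92378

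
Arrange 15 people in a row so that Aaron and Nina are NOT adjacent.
Total - adjacent = 15! - (15-1)!×2 = 1307674368000 - 174356582400 = 1133317785600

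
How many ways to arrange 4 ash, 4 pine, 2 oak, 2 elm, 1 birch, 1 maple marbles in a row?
14! / (4! × 4! × 2! × 2! × 1! × 1!) = 37837800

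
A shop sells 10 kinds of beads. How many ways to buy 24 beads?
C(24+10-1, 10-1) = C(33, 9) = 38567100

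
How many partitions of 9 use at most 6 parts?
By conjugation, equals partitions of 9 into parts ≤ 6. Let r_j(i) = number of partitions of i into parts ≤ j, for i = 0..9. r_1(i) = 1 for all i; r_j(i) = r_{j-1}(i) + r_j(i-j). Rows j = 2..6: ≤2: 1 1 2 2 3 3 4 4 5 5; ≤3: 1 1 2 3 4 5 7 8 10 12; ≤4: 1 1 2 3 5 6 9 11 15 18; ≤5: 1 1 2 3 5 7 10 13 18 23; ≤6: 1 1 2 3 5 7 11 14 20 26. r_6(9) = 26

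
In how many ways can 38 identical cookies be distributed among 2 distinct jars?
C(38+2-1, 2-1) = C(39, 1) = 39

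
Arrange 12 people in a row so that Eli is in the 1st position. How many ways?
Fix one position: (12-1)! = 39916800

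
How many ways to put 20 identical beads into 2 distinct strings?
C(20+2-1, 2-1) = C(21, 1) = 21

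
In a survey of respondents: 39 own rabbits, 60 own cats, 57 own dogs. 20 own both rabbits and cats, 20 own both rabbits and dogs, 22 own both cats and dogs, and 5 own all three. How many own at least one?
|A∪B∪C| = 39+60+57-20-20-22+5 = 99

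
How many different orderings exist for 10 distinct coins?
10! = 3628800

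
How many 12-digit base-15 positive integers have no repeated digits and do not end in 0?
Last digit: 14 nonzero choices. First digit: 13 (nonzero, ≠last). Middle 10: P(13,10) = 1037836800. Total = 188886297600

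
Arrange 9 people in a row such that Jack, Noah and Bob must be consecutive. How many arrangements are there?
Treat the 3 as one block: (9-3+1)! × 3! = 5040 × 6 = 30240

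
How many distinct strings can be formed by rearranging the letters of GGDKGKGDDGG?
11! / (6! × 2! × 3!) = 4620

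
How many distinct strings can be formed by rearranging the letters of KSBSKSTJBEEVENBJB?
17! / (3! × 1! × 2! × 2! × 1! × 1! × 3! × 4!) = 102918816000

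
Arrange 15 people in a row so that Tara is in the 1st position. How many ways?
Fix one position: (15-1)! = 87178291200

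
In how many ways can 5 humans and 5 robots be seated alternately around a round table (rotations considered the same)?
Fix one of the humans: (5-1)! ways for the remaining humans, × 5! ways for the robots = 24 × 120 = 2880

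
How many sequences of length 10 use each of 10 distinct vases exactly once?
10! = 3628800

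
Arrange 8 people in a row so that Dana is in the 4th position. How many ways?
Fix one position: (8-1)! = 5040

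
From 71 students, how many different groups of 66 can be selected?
C(71,66) = 71!/(66!×5!) = 13019909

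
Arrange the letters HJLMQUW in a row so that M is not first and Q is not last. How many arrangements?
By inclusion-exclusion: 7! - 2×(7-1)! + (7-2)! = 5040 - 1440 + 120 = 3720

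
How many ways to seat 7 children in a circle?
Circular: fix one position, arrange the rest. (7-1)! = 720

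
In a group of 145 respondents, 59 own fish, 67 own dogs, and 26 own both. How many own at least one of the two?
|A∪B| = |A| + |B| - |A∩B| = 59 + 67 - 26 = 100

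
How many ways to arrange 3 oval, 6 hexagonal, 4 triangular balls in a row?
13! / (3! × 6! × 4!) = 60060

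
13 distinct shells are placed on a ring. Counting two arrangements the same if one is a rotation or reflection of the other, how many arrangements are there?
(13-1)!/2 = 479001600/2 = 239500800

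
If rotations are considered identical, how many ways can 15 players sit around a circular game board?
Circular: fix one position, arrange the rest. (15-1)! = 87178291200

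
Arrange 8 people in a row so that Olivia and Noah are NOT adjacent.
Total - adjacent = 8! - (8-1)!×2 = 40320 - 10080 = 30240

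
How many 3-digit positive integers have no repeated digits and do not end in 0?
Last digit: 9 nonzero choices. First digit: 8 (nonzero, ≠last). Middle 1: P(8,1) = 8. Total = 576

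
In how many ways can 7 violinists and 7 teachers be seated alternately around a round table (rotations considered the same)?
Fix one of the violinists: (7-1)! ways for the remaining violinists, × 7! ways for the teachers = 720 × 5040 = 3628800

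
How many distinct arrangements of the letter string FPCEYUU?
7! / (1! × 1! × 1! × 1! × 1! × 2!) = 2520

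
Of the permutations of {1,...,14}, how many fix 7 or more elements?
Exactly j fixed points: C(14,j)·!(14-j); sum over j ≥ 7 (derangement numbers via !m = (m-1)·(!(m-1) + !(m-2)): !0..!7 = 1, 0, 1, 2, 9, 44, 265, 1854). Σ_{j=7}^{14} C(14,j)·!(14-j) = C(14,7)·!7 + C(14,8)·!6 + C(14,9)·!5 + C(14,10)·!4 + C(14,11)·!3 + C(14,12)·!2 + C(14,13)·!1 + C(14,14)·!0 = 3432·1854 + 3003·265 + 2002·44 + 1001·9 + 364·2 + 91·1 + 14·0 + 1·1 = 7256640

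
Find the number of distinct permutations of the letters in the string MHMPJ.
5! / (1! × 1! × 2! × 1!) = 60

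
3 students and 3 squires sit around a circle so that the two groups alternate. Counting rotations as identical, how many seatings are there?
Fix one of the students: (3-1)! ways for the remaining students, × 3! ways for the squires = 2 × 6 = 12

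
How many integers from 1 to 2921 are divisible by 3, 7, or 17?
⌊2921/3⌋+⌊2921/7⌋+⌊2921/17⌋ - ⌊2921/21⌋-⌊2921/51⌋-⌊2921/119⌋ + ⌊2921/357⌋ = 973+417+171 - 139-57-24 + 8 = 1349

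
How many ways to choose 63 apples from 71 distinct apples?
C(71,63) = 71!/(63!×8!) = 10639125640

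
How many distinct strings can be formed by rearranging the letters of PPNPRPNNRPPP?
12! / (7! × 2! × 3!) = 7920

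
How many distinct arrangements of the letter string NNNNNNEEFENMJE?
14! / (1! × 1! × 1! × 4! × 7!) = 720720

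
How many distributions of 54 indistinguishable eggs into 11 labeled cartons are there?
C(54+11-1, 11-1) = C(64, 10) = 151473214816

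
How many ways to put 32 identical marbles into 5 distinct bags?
C(32+5-1, 5-1) = C(36, 4) = 58905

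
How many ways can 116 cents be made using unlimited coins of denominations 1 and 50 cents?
Coefficient of x^116 in 1/(1-x^1) · 1/(1-x^50). Use j coins of 50 for j = 0..⌊116/50⌋ = 2, the rest in 1s: 2 + 1 = 3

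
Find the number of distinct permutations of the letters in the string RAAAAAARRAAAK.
13! / (3! × 9! × 1!) = 2860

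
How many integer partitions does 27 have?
Pentagonal recurrence p(n) = p(n-1) + p(n-2) - p(n-5) - p(n-7) + p(n-12) + p(n-15) - ... gives p(0..26) = 1, 1, 2, 3, 5, 7, 11, 15, 22, 30, 42, 56, 77, 101, 135, 176, 231, 297, 385, 490, 627, 792, 1002, 1255, 1575, 1958, 2436. p(27) = p(26) + p(25) - p(22) - p(20) + p(15) + p(12) - p(5) - p(1) = 2436 + 1958 - 1002 - 627 + 176 + 77 - 7 - 1 = 3010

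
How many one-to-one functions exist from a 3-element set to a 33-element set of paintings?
P(33,3) = 33!/(33-3)! = 32736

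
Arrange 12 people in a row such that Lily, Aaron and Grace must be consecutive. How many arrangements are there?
Treat the 3 as one block: (12-3+1)! × 3! = 3628800 × 6 = 21772800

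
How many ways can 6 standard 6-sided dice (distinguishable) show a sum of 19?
Coefficient of x^19 in (x + x² + ... + x^6)^6. By inclusion-exclusion on dice exceeding 6: Σ_j (-1)^j C(6,j)·C(19-1-6j, 5) = C(6,0)·C(18,5) - C(6,1)·C(12,5) + C(6,2)·C(6,5) = 1·8568 - 6·792 + 15·6 = 3906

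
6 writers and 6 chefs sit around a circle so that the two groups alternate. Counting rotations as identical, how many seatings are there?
Fix one of the writers: (6-1)! ways for the remaining writers, × 6! ways for the chefs = 120 × 720 = 86400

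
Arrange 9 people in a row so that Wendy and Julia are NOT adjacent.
Total - adjacent = 9! - (9-1)!×2 = 362880 - 80640 = 282240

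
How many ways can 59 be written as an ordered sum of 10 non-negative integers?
C(59+10-1, 10-1) = C(68, 9) = 49280065120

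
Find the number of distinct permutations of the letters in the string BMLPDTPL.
8! / (1! × 1! × 2! × 1! × 2! × 1!) = 10080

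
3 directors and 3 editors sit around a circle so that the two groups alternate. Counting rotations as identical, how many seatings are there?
Fix one of the directors: (3-1)! ways for the remaining directors, × 3! ways for the editors = 2 × 6 = 12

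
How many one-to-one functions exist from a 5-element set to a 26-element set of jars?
P(26,5) = 26!/(26-5)! = 7893600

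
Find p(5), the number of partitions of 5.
Pentagonal recurrence p(n) = p(n-1) + p(n-2) - p(n-5) - p(n-7) + p(n-12) + p(n-15) - ... gives p(0..4) = 1, 1, 2, 3, 5. p(5) = p(4) + p(3) - p(0) = 5 + 3 - 1 = 7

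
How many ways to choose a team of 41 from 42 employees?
C(42,41) = 42!/(41!×1!) = 42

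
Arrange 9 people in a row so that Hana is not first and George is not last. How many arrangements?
By inclusion-exclusion: 9! - 2×(9-1)! + (9-2)! = 362880 - 80640 + 5040 = 287280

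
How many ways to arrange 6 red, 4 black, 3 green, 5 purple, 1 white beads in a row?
19! / (6! × 4! × 3! × 5! × 1!) = 9777287520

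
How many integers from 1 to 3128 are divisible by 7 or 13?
⌊3128/7⌋ + ⌊3128/13⌋ - ⌊3128/91⌋ = 446 + 240 - 34 = 652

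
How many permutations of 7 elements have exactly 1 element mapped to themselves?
Choose the 1 fixed point C(7,1) = 7, derange the rest: !6 = Σ_{j=0}^{6} (-1)^j·6!/j! = 720 - 720 + 360 - 120 + 30 - 6 + 1 = 265. Product = 7 × 265 = 1855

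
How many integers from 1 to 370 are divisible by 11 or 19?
⌊370/11⌋ + ⌊370/19⌋ - ⌊370/209⌋ = 33 + 19 - 1 = 51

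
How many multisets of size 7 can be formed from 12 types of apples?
C(7+12-1, 12-1) = C(18, 11) = 31824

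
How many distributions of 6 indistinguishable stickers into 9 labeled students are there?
C(6+9-1, 9-1) = C(14, 8) = 3003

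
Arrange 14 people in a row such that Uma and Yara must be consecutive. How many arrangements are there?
Treat the 2 as one block: (14-2+1)! × 2! = 6227020800 × 2 = 12454041600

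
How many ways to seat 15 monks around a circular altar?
Circular: fix one position, arrange the rest. (15-1)! = 87178291200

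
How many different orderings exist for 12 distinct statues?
12! = 479001600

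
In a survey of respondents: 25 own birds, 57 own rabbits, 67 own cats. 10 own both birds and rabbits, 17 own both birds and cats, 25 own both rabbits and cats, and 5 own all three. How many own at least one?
|A∪B∪C| = 25+57+67-10-17-25+5 = 102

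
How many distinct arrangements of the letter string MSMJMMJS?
8! / (4! × 2! × 2!) = 420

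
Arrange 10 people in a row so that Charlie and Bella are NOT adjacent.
Total - adjacent = 10! - (10-1)!×2 = 3628800 - 725760 = 2903040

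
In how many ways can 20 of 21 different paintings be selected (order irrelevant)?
C(21,20) = 21!/(20!×1!) = 21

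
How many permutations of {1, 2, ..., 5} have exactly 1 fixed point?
Choose the 1 fixed point C(5,1) = 5, derange the rest: !4 = Σ_{j=0}^{4} (-1)^j·4!/j! = 24 - 24 + 12 - 4 + 1 = 9. Product = 5 × 9 = 45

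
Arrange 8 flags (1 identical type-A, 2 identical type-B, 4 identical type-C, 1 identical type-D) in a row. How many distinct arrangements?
8! / (1! × 2! × 4! × 1!) = 840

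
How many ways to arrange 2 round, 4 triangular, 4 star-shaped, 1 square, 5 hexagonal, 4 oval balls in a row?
20! / (2! × 4! × 4! × 1! × 5! × 4!) = 733296564000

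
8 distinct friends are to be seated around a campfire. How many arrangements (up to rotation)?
Circular: fix one position, arrange the rest. (8-1)! = 5040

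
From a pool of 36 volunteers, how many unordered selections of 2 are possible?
C(36,2) = 36!/(2!×34!) = 630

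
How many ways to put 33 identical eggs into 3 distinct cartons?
C(33+3-1, 3-1) = C(35, 2) = 595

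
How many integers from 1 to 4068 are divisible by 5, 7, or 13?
⌊4068/5⌋+⌊4068/7⌋+⌊4068/13⌋ - ⌊4068/35⌋-⌊4068/65⌋-⌊4068/91⌋ + ⌊4068/455⌋ = 813+581+312 - 116-62-44 + 8 = 1492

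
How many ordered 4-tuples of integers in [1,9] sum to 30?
Coefficient of x^30 in (x + x² + ... + x^9)^4. By inclusion-exclusion on dice exceeding 9: Σ_j (-1)^j C(4,j)·C(30-1-9j, 3) = C(4,0)·C(29,3) - C(4,1)·C(20,3) + C(4,2)·C(11,3) = 1·3654 - 4·1140 + 6·165 = 84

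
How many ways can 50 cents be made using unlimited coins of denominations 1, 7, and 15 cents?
Coefficient of x^50 in 1/(1-x^1) · 1/(1-x^7) · 1/(1-x^15). Case on j = number of 15-cent coins (j = 0..3); remainder r = 50 - 15j is made from {1,7} in ⌊r/7⌋+1 ways. r = 50, 35, 20, 5 → 8 + 6 + 3 + 1 = 18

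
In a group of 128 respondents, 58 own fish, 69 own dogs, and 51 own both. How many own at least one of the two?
|A∪B| = |A| + |B| - |A∩B| = 58 + 69 - 51 = 76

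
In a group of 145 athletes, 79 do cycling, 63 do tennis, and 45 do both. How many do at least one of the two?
|A∪B| = |A| + |B| - |A∩B| = 79 + 63 - 45 = 97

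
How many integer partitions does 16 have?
Pentagonal recurrence p(n) = p(n-1) + p(n-2) - p(n-5) - p(n-7) + p(n-12) + p(n-15) - ... gives p(0..15) = 1, 1, 2, 3, 5, 7, 11, 15, 22, 30, 42, 56, 77, 101, 135, 176. p(16) = p(15) + p(14) - p(11) - p(9) + p(4) + p(1) = 176 + 135 - 56 - 30 + 5 + 1 = 231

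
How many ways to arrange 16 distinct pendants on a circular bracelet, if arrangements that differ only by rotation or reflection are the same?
(16-1)!/2 = 1307674368000/2 = 653837184000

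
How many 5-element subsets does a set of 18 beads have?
C(18,5) = 18!/(5!×13!) = 8568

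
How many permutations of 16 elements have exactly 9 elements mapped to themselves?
Choose the 9 fixed points C(16,9) = 11440, derange the rest: !7 = Σ_{j=0}^{7} (-1)^j·7!/j! = 5040 - 5040 + 2520 - 840 + 210 - 42 + 7 - 1 = 1854. Product = 11440 × 1854 = 21209760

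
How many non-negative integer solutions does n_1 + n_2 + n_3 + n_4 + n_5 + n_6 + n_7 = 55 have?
C(55+7-1, 7-1) = C(61, 6) = 55525372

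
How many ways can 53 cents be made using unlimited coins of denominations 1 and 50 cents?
Coefficient of x^53 in 1/(1-x^1) · 1/(1-x^50). Use j coins of 50 for j = 0..⌊53/50⌋ = 1, the rest in 1s: 1 + 1 = 2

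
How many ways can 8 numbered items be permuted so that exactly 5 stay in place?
Choose the 5 fixed points C(8,5) = 56, derange the rest: !3 = Σ_{j=0}^{3} (-1)^j·3!/j! = 6 - 6 + 3 - 1 = 2. Product = 56 × 2 = 112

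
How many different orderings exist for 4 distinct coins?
4! = 24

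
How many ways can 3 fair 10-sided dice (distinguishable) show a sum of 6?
Coefficient of x^6 in (x + x² + ... + x^10)^3. By inclusion-exclusion on dice exceeding 10: Σ_j (-1)^j C(3,j)·C(6-1-10j, 2) = C(3,0)·C(5,2) = 1·10 = 10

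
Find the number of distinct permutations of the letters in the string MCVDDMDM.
8! / (3! × 1! × 3! × 1!) = 1120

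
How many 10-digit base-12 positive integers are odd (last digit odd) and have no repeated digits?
Last∈{1,3,5,7,9,11}. Last=0: 0. Last nonzero: 6×10×P(10,8) = 108864000. Total = 108864000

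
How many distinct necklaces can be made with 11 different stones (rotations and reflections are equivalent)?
(11-1)!/2 = 3628800/2 = 1814400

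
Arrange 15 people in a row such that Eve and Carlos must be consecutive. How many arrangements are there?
Treat the 2 as one block: (15-2+1)! × 2! = 87178291200 × 2 = 174356582400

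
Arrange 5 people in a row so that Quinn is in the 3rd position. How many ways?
Fix one position: (5-1)! = 24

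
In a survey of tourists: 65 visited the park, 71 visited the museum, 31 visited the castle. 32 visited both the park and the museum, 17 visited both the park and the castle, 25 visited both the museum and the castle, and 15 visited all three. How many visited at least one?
|A∪B∪C| = 65+71+31-32-17-25+15 = 108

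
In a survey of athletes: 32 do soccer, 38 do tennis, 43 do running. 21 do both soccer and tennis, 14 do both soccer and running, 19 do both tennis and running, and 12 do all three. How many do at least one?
|A∪B∪C| = 32+38+43-21-14-19+12 = 71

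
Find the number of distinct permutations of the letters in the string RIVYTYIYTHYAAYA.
15! / (1! × 1! × 3! × 2! × 5! × 1! × 2!) = 454053600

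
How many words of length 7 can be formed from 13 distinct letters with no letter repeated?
P(13,7) = 13!/(13-7)! = 8648640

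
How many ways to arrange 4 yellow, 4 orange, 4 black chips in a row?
12! / (4! × 4! × 4!) = 34650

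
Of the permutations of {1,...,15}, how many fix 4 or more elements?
Exactly j fixed points: C(15,j)·!(15-j); sum over j ≥ 4 (derangement numbers via !m = (m-1)·(!(m-1) + !(m-2)): !0..!11 = 1, 0, 1, 2, 9, 44, 265, 1854, 14833, 133496, 1334961, 14684570). Σ_{j=4}^{15} C(15,j)·!(15-j) = C(15,4)·!11 + C(15,5)·!10 + C(15,6)·!9 + C(15,7)·!8 + C(15,8)·!7 + C(15,9)·!6 + C(15,10)·!5 + C(15,11)·!4 + C(15,12)·!3 + C(15,13)·!2 + C(15,14)·!1 + C(15,15)·!0 = 1365·14684570 + 3003·1334961 + 5005·133496 + 6435·14833 + 6435·1854 + 5005·265 + 3003·44 + 1365·9 + 455·2 + 105·1 + 15·0 + 1·1 = 24830326016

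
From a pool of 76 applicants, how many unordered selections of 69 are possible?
C(76,69) = 76!/(69!×7!) = 2186189400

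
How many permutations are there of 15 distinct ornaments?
15! = 1307674368000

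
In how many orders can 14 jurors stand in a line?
14! = 87178291200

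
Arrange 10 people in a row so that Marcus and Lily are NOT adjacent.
Total - adjacent = 10! - (10-1)!×2 = 3628800 - 725760 = 2903040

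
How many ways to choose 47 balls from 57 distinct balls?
C(57,47) = 57!/(47!×10!) = 43183019880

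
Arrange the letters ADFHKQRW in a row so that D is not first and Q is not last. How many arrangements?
By inclusion-exclusion: 8! - 2×(8-1)! + (8-2)! = 40320 - 10080 + 720 = 30960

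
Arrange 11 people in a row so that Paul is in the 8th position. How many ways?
Fix one position: (11-1)! = 3628800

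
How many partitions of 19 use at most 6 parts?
By conjugation, equals partitions of 19 into parts ≤ 6. Let r_j(i) = number of partitions of i into parts ≤ j, for i = 0..19. r_1(i) = 1 for all i; r_j(i) = r_{j-1}(i) + r_j(i-j). Rows j = 2..6: ≤2: 1 1 2 2 3 3 4 4 5 5 6 6 7 7 8 8 9 9 10 10; ≤3: 1 1 2 3 4 5 7 8 10 12 14 16 19 21 24 27 30 33 37 40; ≤4: 1 1 2 3 5 6 9 11 15 18 23 27 34 39 47 54 64 72 84 94; ≤5: 1 1 2 3 5 7 10 13 18 23 30 37 47 57 70 84 101 119 141 164; ≤6: 1 1 2 3 5 7 11 14 20 26 35 44 58 71 90 110 136 163 199 235. r_6(19) = 235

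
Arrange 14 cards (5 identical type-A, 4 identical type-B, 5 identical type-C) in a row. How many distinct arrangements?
14! / (5! × 4! × 5!) = 252252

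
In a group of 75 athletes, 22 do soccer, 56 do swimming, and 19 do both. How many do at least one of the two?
|A∪B| = |A| + |B| - |A∩B| = 22 + 56 - 19 = 59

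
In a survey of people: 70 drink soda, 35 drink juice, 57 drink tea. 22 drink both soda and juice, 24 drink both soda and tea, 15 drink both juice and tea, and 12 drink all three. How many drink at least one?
|A∪B∪C| = 70+35+57-22-24-15+12 = 113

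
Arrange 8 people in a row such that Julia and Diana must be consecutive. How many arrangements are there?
Treat the 2 as one block: (8-2+1)! × 2! = 5040 × 2 = 10080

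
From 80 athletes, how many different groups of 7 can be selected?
C(80,7) = 80!/(7!×73!) = 3176716400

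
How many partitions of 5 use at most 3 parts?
By conjugation, equals partitions of 5 into parts ≤ 3. Let r_j(i) = number of partitions of i into parts ≤ j, for i = 0..5. r_1(i) = 1 for all i; r_j(i) = r_{j-1}(i) + r_j(i-j). Rows j = 2..3: ≤2: 1 1 2 2 3 3; ≤3: 1 1 2 3 4 5. r_3(5) = 5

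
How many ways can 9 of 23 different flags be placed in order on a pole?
P(23,9) = 23!/(23-9)! = 296541907200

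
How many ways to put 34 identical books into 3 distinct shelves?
C(34+3-1, 3-1) = C(36, 2) = 630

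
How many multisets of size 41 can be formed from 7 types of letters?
C(41+7-1, 7-1) = C(47, 6) = 10737573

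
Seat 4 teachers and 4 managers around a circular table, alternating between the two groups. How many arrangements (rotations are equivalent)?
Fix one of the teachers: (4-1)! ways for the remaining teachers, × 4! ways for the managers = 6 × 24 = 144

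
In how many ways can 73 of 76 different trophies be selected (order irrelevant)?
C(76,73) = 76!/(73!×3!) = 70300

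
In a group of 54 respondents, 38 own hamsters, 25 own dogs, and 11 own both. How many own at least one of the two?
|A∪B| = |A| + |B| - |A∩B| = 38 + 25 - 11 = 52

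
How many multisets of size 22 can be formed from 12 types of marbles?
C(22+12-1, 12-1) = C(33, 11) = 193536720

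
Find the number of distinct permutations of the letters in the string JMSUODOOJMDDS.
13! / (2! × 1! × 2! × 2! × 3! × 3!) = 21621600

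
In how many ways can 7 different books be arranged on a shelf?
7! = 5040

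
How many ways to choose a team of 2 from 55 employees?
C(55,2) = 55!/(2!×53!) = 1485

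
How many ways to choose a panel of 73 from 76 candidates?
C(76,73) = 76!/(73!×3!) = 70300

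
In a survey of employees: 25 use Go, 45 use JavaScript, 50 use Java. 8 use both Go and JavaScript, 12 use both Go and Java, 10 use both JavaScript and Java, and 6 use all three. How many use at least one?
|A∪B∪C| = 25+45+50-8-12-10+6 = 96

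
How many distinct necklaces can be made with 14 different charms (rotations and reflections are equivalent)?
(14-1)!/2 = 6227020800/2 = 3113510400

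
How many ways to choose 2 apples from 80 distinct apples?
C(80,2) = 80!/(2!×78!) = 3160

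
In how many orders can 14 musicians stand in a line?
14! = 87178291200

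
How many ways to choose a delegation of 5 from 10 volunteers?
C(10,5) = 10!/(5!×5!) = 252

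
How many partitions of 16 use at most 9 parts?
By conjugation, equals partitions of 16 into parts ≤ 9. Let r_j(i) = number of partitions of i into parts ≤ j, for i = 0..16. r_1(i) = 1 for all i; r_j(i) = r_{j-1}(i) + r_j(i-j). Rows j = 2..9: ≤2: 1 1 2 2 3 3 4 4 5 5 6 6 7 7 8 8 9; ≤3: 1 1 2 3 4 5 7 8 10 12 14 16 19 21 24 27 30; ≤4: 1 1 2 3 5 6 9 11 15 18 23 27 34 39 47 54 64; ≤5: 1 1 2 3 5 7 10 13 18 23 30 37 47 57 70 84 101; ≤6: 1 1 2 3 5 7 11 14 20 26 35 44 58 71 90 110 136; ≤7: 1 1 2 3 5 7 11 15 21 28 38 49 65 82 105 131 164; ≤8: 1 1 2 3 5 7 11 15 22 29 40 52 70 89 116 146 186; ≤9: 1 1 2 3 5 7 11 15 22 30 41 54 73 94 123 157 201. r_9(16) = 201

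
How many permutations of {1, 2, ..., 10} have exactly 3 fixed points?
Choose the 3 fixed points C(10,3) = 120, derange the rest: !7 = Σ_{j=0}^{7} (-1)^j·7!/j! = 5040 - 5040 + 2520 - 840 + 210 - 42 + 7 - 1 = 1854. Product = 120 × 1854 = 222480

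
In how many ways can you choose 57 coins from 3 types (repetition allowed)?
C(57+3-1, 3-1) = C(59, 2) = 1711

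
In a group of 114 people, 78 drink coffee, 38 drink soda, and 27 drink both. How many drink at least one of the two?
|A∪B| = |A| + |B| - |A∩B| = 78 + 38 - 27 = 89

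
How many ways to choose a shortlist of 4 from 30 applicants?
C(30,4) = 30!/(4!×26!) = 27405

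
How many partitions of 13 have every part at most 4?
Let r_j(i) = number of partitions of i into parts ≤ j, for i = 0..13. r_1(i) = 1 for all i; r_j(i) = r_{j-1}(i) + r_j(i-j). Rows j = 2..4: ≤2: 1 1 2 2 3 3 4 4 5 5 6 6 7 7; ≤3: 1 1 2 3 4 5 7 8 10 12 14 16 19 21; ≤4: 1 1 2 3 5 6 9 11 15 18 23 27 34 39. r_4(13) = 39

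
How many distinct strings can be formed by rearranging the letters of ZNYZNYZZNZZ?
11! / (6! × 3! × 2!) = 4620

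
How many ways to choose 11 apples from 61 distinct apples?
C(61,11) = 61!/(11!×50!) = 418094152866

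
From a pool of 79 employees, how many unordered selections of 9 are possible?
C(79,9) = 79!/(9!×70!) = 205811513765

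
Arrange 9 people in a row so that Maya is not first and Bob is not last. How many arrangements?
By inclusion-exclusion: 9! - 2×(9-1)! + (9-2)! = 362880 - 80640 + 5040 = 287280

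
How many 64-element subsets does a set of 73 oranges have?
C(73,64) = 73!/(64!×9!) = 97082021465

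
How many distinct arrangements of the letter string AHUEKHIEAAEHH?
13! / (3! × 1! × 1! × 1! × 4! × 3!) = 7207200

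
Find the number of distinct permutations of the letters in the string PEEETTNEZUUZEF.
14! / (1! × 1! × 2! × 2! × 5! × 1! × 2!) = 90810720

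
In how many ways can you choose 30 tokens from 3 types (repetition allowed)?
C(30+3-1, 3-1) = C(32, 2) = 496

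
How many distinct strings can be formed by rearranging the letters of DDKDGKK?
7! / (3! × 1! × 3!) = 140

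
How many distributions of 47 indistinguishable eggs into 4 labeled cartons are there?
C(47+4-1, 4-1) = C(50, 3) = 19600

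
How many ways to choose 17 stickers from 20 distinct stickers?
C(20,17) = 20!/(17!×3!) = 1140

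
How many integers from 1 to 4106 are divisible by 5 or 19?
⌊4106/5⌋ + ⌊4106/19⌋ - ⌊4106/95⌋ = 821 + 216 - 43 = 994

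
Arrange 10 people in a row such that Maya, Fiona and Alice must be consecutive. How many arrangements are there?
Treat the 3 as one block: (10-3+1)! × 3! = 40320 × 6 = 241920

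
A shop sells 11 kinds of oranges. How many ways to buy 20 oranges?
C(20+11-1, 11-1) = C(30, 10) = 30045015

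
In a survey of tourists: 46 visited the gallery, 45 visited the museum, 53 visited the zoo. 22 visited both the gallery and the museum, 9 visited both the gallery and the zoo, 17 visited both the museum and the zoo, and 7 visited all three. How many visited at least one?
|A∪B∪C| = 46+45+53-22-9-17+7 = 103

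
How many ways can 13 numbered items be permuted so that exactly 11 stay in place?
Choose the 11 fixed points C(13,11) = 78, derange the rest: !2 = Σ_{j=0}^{2} (-1)^j·2!/j! = 2 - 2 + 1 = 1. Product = 78 × 1 = 78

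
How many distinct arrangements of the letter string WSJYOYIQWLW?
11! / (1! × 3! × 1! × 1! × 1! × 2! × 1! × 1!) = 3326400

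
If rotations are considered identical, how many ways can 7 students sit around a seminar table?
Circular: fix one position, arrange the rest. (7-1)! = 720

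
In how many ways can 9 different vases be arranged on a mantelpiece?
9! = 362880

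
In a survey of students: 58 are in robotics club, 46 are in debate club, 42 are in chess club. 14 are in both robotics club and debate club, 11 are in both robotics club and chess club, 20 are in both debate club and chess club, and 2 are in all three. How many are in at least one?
|A∪B∪C| = 58+46+42-14-11-20+2 = 103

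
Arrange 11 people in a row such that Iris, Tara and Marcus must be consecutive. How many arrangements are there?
Treat the 3 as one block: (11-3+1)! × 3! = 362880 × 6 = 2177280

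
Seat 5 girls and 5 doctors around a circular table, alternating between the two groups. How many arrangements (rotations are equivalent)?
Fix one of the girls: (5-1)! ways for the remaining girls, × 5! ways for the doctors = 24 × 120 = 2880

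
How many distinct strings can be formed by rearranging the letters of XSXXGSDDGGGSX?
13! / (4! × 3! × 4! × 2!) = 900900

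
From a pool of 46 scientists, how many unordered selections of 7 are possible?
C(46,7) = 46!/(7!×39!) = 53524680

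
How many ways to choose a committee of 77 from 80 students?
C(80,77) = 80!/(77!×3!) = 82160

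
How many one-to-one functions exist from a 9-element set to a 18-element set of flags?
P(18,9) = 18!/(18-9)! = 17643225600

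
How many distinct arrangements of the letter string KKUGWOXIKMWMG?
13! / (2! × 3! × 2! × 1! × 1! × 2! × 1! × 1!) = 129729600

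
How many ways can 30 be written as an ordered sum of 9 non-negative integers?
C(30+9-1, 9-1) = C(38, 8) = 48903492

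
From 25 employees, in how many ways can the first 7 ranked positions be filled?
P(25,7) = 25!/(25-7)! = 2422728000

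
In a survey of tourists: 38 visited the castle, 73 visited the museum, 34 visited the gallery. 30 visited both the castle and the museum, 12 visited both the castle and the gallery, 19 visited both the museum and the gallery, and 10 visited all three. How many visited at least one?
|A∪B∪C| = 38+73+34-30-12-19+10 = 94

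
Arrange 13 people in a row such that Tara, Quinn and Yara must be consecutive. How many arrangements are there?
Treat the 3 as one block: (13-3+1)! × 3! = 39916800 × 6 = 239500800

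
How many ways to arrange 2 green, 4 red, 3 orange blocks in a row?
9! / (2! × 4! × 3!) = 1260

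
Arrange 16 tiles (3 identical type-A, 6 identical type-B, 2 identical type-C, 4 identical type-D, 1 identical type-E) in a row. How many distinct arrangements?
16! / (3! × 6! × 2! × 4! × 1!) = 100900800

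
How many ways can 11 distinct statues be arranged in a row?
11! = 39916800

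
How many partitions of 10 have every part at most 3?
Let r_j(i) = number of partitions of i into parts ≤ j, for i = 0..10. r_1(i) = 1 for all i; r_j(i) = r_{j-1}(i) + r_j(i-j). Rows j = 2..3: ≤2: 1 1 2 2 3 3 4 4 5 5 6; ≤3: 1 1 2 3 4 5 7 8 10 12 14. r_3(10) = 14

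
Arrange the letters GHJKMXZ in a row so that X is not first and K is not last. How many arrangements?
By inclusion-exclusion: 7! - 2×(7-1)! + (7-2)! = 5040 - 1440 + 120 = 3720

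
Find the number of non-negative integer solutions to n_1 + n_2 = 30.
C(30+2-1, 2-1) = C(31, 1) = 31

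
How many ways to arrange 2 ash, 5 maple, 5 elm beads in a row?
12! / (2! × 5! × 5!) = 16632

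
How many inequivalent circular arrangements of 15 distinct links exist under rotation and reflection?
(15-1)!/2 = 87178291200/2 = 43589145600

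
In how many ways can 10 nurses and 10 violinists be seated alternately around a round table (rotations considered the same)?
Fix one of the nurses: (10-1)! ways for the remaining nurses, × 10! ways for the violinists = 362880 × 3628800 = 1316818944000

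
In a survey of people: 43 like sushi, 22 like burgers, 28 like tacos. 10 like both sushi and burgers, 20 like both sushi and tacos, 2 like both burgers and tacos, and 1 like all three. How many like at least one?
|A∪B∪C| = 43+22+28-10-20-2+1 = 62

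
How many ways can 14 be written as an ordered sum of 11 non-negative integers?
C(14+11-1, 11-1) = C(24, 10) = 1961256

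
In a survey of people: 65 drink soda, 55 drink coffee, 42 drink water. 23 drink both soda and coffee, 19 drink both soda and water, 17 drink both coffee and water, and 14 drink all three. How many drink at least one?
|A∪B∪C| = 65+55+42-23-19-17+14 = 117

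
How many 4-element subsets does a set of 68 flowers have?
C(68,4) = 68!/(4!×64!) = 814385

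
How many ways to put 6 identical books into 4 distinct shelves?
C(6+4-1, 4-1) = C(9, 3) = 84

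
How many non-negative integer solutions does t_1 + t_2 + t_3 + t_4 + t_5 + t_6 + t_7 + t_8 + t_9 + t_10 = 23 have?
C(23+10-1, 10-1) = C(32, 9) = 28048800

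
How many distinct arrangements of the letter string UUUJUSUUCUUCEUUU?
16! / (2! × 11! × 1! × 1! × 1!) = 262080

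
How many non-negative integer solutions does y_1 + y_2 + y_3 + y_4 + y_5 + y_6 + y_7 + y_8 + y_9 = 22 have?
C(22+9-1, 9-1) = C(30, 8) = 5852925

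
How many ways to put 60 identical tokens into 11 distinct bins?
C(60+11-1, 11-1) = C(70, 10) = 396704524216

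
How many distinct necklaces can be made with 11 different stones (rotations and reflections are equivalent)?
(11-1)!/2 = 3628800/2 = 1814400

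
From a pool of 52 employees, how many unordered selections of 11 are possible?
C(52,11) = 52!/(11!×41!) = 60403728840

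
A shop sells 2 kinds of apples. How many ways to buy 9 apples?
C(9+2-1, 2-1) = C(10, 1) = 10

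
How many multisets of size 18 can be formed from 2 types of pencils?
C(18+2-1, 2-1) = C(19, 1) = 19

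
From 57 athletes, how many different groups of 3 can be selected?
C(57,3) = 57!/(3!×54!) = 29260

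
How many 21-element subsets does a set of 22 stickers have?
C(22,21) = 22!/(21!×1!) = 22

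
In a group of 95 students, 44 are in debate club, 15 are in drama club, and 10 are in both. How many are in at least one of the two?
|A∪B| = |A| + |B| - |A∩B| = 44 + 15 - 10 = 49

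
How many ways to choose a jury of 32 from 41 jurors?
C(41,32) = 41!/(32!×9!) = 350343565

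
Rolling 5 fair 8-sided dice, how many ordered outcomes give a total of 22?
Coefficient of x^22 in (x + x² + ... + x^8)^5. By inclusion-exclusion on dice exceeding 8: Σ_j (-1)^j C(5,j)·C(22-1-8j, 4) = C(5,0)·C(21,4) - C(5,1)·C(13,4) + C(5,2)·C(5,4) = 1·5985 - 5·715 + 10·5 = 2460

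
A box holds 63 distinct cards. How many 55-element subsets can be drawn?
C(63,55) = 63!/(55!×8!) = 3872894697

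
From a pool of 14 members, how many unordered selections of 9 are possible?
C(14,9) = 14!/(9!×5!) = 2002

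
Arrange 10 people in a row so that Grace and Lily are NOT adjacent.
Total - adjacent = 10! - (10-1)!×2 = 3628800 - 725760 = 2903040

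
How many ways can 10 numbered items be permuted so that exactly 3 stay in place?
Choose the 3 fixed points C(10,3) = 120, derange the rest: !7 = Σ_{j=0}^{7} (-1)^j·7!/j! = 5040 - 5040 + 2520 - 840 + 210 - 42 + 7 - 1 = 1854. Product = 120 × 1854 = 222480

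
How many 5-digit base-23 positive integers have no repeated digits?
First digit: 22 choices (nonzero). Then descending: 22 × 22 × 21 × 20 × 19 = 3862320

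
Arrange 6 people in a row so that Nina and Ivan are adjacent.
Treat as block: (6-1)! × 2! = 120 × 2 = 240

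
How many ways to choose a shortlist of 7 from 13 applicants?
C(13,7) = 13!/(7!×6!) = 1716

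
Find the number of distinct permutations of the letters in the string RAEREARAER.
10! / (3! × 4! × 3!) = 4200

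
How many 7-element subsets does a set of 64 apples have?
C(64,7) = 64!/(7!×57!) = 621216192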